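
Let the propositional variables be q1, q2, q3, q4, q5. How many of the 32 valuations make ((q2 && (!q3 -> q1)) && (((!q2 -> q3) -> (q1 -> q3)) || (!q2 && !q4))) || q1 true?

20

Initial set: {(((q2 && (!q3 -> q1)) && (((!q2 -> q3) -> (q1 -> q3)) || (!q2 && !q4))) || q1)}.
(((q2 && (!q3 -> q1)) && (((!q2 -> q3) -> (q1 -> q3)) || (!q2 && !q4))) || q1): β-rule — branch into ((q2 && (!q3 -> q1)) && (((!q2 -> q3) -> (q1 -> q3)) || (!q2 && !q4)))  //  q1.
  branch 1 (add ((q2 && (!q3 -> q1)) && (((!q2 -> q3) -> (q1 -> q3)) || (!q2 && !q4)))):
    ((q2 && (!q3 -> q1)) && (((!q2 -> q3) -> (q1 -> q3)) || (!q2 && !q4))): α-rule — add (q2 && (!q3 -> q1)), (((!q2 -> q3) -> (q1 -> q3)) || (!q2 && !q4)).
    (q2 && (!q3 -> q1)): α-rule — add q2, (!q3 -> q1).
    (((!q2 -> q3) -> (q1 -> q3)) || (!q2 && !q4)): β-rule — branch into ((!q2 -> q3) -> (q1 -> q3))  //  (!q2 && !q4).
      branch 1.1 (add ((!q2 -> q3) -> (q1 -> q3))):
        (!q3 -> q1): β-rule — branch into !!q3  //  q1.
          branch 1.1.1 (add !!q3):
            ((!q2 -> q3) -> (q1 -> q3)): β-rule — branch into !(!q2 -> q3)  //  (q1 -> q3).
              branch 1.1.1.1 (add !(!q2 -> q3)):
                !(!q2 -> q3): α-rule — add !q2, !q3.
                × closes — contains both q2 and !q2.
              branch 1.1.1.2 (add (q1 -> q3)):
                (q1 -> q3): β-rule — branch into !q1  //  q3.
                  branch 1.1.1.2.1 (add !q1):
                    ○ open, literals {q1=0, q2=1, q3=1}.
                  branch 1.1.1.2.2 (add q3):
                    ○ open, literals {q2=1, q3=1}.
          branch 1.1.2 (add q1):
            ((!q2 -> q3) -> (q1 -> q3)): β-rule — branch into !(!q2 -> q3)  //  (q1 -> q3).
              branch 1.1.2.1 (add !(!q2 -> q3)):
                !(!q2 -> q3): α-rule — add !q2, !q3.
                × closes — contains both q2 and !q2.
              branch 1.1.2.2 (add (q1 -> q3)):
                (q1 -> q3): β-rule — branch into !q1  //  q3.
                  branch 1.1.2.2.1 (add !q1):
                    × closes — contains both q1 and !q1.
                  branch 1.1.2.2.2 (add q3):
                    ○ open, literals {q1=1, q2=1, q3=1}.
      branch 1.2 (add (!q2 && !q4)):
        (!q2 && !q4): α-rule — add !q2, !q4.
        × closes — contains both q2 and !q2.
  branch 2 (add q1):
    ○ open, literals {q1=1}.
4 branches closed, 4 open.
Each open branch fixes some atoms; the unmentioned ones are free. Counting distinct full assignments: branch {q1=0, q2=1, q3=1} (q4, q5) contributes 4 new; branch {q2=1, q3=1} (q1, q4, q5) contributes 4 new; branch {q1=1, q2=1, q3=1} (q4, q5) contributes 0 new; branch {q1=1} (q2, q3, q4, q5) contributes 12 new. Total: 20.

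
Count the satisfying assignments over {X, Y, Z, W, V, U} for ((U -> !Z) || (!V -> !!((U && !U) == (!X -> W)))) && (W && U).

12

Initial set: {(((U -> !Z) || (!V -> !!((U && !U) == (!X -> W)))) && (W && U))}.
(((U -> !Z) || (!V -> !!((U && !U) == (!X -> W)))) && (W && U)): α-rule — add ((U -> !Z) || (!V -> !!((U && !U) == (!X -> W)))), (W && U).
(W && U): α-rule — add W, U.
((U -> !Z) || (!V -> !!((U && !U) == (!X -> W)))): β-rule — branch into (U -> !Z)  //  (!V -> !!((U && !U) == (!X -> W))).
  branch 1 (add (U -> !Z)):
    (U -> !Z): β-rule — branch into !U  //  !Z.
      branch 1.1 (add !U):
        × closes — contains both U and !U.
      branch 1.2 (add !Z):
        ○ open, literals {U=T, W=T, Z=F}.
  branch 2 (add (!V -> !!((U && !U) == (!X -> W)))):
    (!V -> !!((U && !U) == (!X -> W))): β-rule — branch into !!V  //  !!((U && !U) == (!X -> W)).
      branch 2.1 (add !!V):
        ○ open, literals {U=T, V=T, W=T}.
      branch 2.2 (add !!((U && !U) == (!X -> W))):
        !!((U && !U) == (!X -> W)): drop double negation, giving ((U && !U) == (!X -> W)).
        ((U && !U) == (!X -> W)): β-rule — branch into (U && !U), (!X -> W)  //  !(U && !U), !(!X -> W).
          branch 2.2.1 (add (U && !U), (!X -> W)):
            (U && !U): α-rule — add U, !U.
            × closes — contains both U and !U.
          branch 2.2.2 (add !(U && !U), !(!X -> W)):
            !(!X -> W): α-rule — add !X, !W.
            × closes — contains both W and !W.
3 branches closed, 2 open.
Each open branch fixes some atoms; the unmentioned ones are free. Counting distinct full assignments: branch {U=T, W=T, Z=F} (X, Y, V) contributes 8 new; branch {U=T, V=T, W=T} (X, Y, Z) contributes 4 new. Total: 12.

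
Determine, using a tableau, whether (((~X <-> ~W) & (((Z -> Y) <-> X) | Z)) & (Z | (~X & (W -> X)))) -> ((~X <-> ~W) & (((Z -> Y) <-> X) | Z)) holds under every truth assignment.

Valid

Assume the negation and expand:
Initial set: {~((((~X <-> ~W) & (((Z -> Y) <-> X) | Z)) & (Z | (~X & (W -> X)))) -> ((~X <-> ~W) & (((Z -> Y) <-> X) | Z)))}.
~((((~X <-> ~W) & (((Z -> Y) <-> X) | Z)) & (Z | (~X & (W -> X)))) -> ((~X <-> ~W) & (((Z -> Y) <-> X) | Z))): α-rule — add (((~X <-> ~W) & (((Z -> Y) <-> X) | Z)) & (Z | (~X & (W -> X)))), ~((~X <-> ~W) & (((Z -> Y) <-> X) | Z)).
(((~X <-> ~W) & (((Z -> Y) <-> X) | Z)) & (Z | (~X & (W -> X)))): α-rule — add ((~X <-> ~W) & (((Z -> Y) <-> X) | Z)), (Z | (~X & (W -> X))).
((~X <-> ~W) & (((Z -> Y) <-> X) | Z)): α-rule — add (~X <-> ~W), (((Z -> Y) <-> X) | Z).
~((~X <-> ~W) & (((Z -> Y) <-> X) | Z)): β-rule — branch into ~(~X <-> ~W)  //  ~(((Z -> Y) <-> X) | Z).
  branch 1 (add ~(~X <-> ~W)):
    (Z | (~X & (W -> X))): β-rule — branch into Z  //  (~X & (W -> X)).
      branch 1.1 (add Z):
        (~X <-> ~W): β-rule — branch into ~X, ~W  //  ~~X, ~~W.
          branch 1.1.1 (add ~X, ~W):
            (((Z -> Y) <-> X) | Z): β-rule — branch into ((Z -> Y) <-> X)  //  Z.
              branch 1.1.1.1 (add ((Z -> Y) <-> X)):
                ~(~X <-> ~W): β-rule — branch into ~X, ~~W  //  ~~X, ~W.
                  branch 1.1.1.1.1 (add ~X, ~~W):
                    × closes — contains both W and ~W.
                  branch 1.1.1.1.2 (add ~~X, ~W):
                    × closes — contains both X and ~X.
              branch 1.1.1.2 (add Z):
                ~(~X <-> ~W): β-rule — branch into ~X, ~~W  //  ~~X, ~W.
                  branch 1.1.1.2.1 (add ~X, ~~W):
                    × closes — contains both W and ~W.
                  branch 1.1.1.2.2 (add ~~X, ~W):
                    × closes — contains both X and ~X.
          branch 1.1.2 (add ~~X, ~~W):
            (((Z -> Y) <-> X) | Z): β-rule — branch into ((Z -> Y) <-> X)  //  Z.
              branch 1.1.2.1 (add ((Z -> Y) <-> X)):
                ~(~X <-> ~W): β-rule — branch into ~X, ~~W  //  ~~X, ~W.
                  branch 1.1.2.1.1 (add ~X, ~~W):
                    × closes — contains both X and ~X.
                  branch 1.1.2.1.2 (add ~~X, ~W):
                    × closes — contains both W and ~W.
              branch 1.1.2.2 (add Z):
                ~(~X <-> ~W): β-rule — branch into ~X, ~~W  //  ~~X, ~W.
                  branch 1.1.2.2.1 (add ~X, ~~W):
                    × closes — contains both X and ~X.
                  branch 1.1.2.2.2 (add ~~X, ~W):
                    × closes — contains both W and ~W.
      branch 1.2 (add (~X & (W -> X))):
        (~X & (W -> X)): α-rule — add ~X, (W -> X).
        (~X <-> ~W): β-rule — branch into ~X, ~W  //  ~~X, ~~W.
          branch 1.2.1 (add ~X, ~W):
            (((Z -> Y) <-> X) | Z): β-rule — branch into ((Z -> Y) <-> X)  //  Z.
              branch 1.2.1.1 (add ((Z -> Y) <-> X)):
                ~(~X <-> ~W): β-rule — branch into ~X, ~~W  //  ~~X, ~W.
                  branch 1.2.1.1.1 (add ~X, ~~W):
                    × closes — contains both W and ~W.
                  branch 1.2.1.1.2 (add ~~X, ~W):
                    × closes — contains both X and ~X.
              branch 1.2.1.2 (add Z):
                ~(~X <-> ~W): β-rule — branch into ~X, ~~W  //  ~~X, ~W.
                  branch 1.2.1.2.1 (add ~X, ~~W):
                    × closes — contains both W and ~W.
                  branch 1.2.1.2.2 (add ~~X, ~W):
                    × closes — contains both X and ~X.
          branch 1.2.2 (add ~~X, ~~W):
            × closes — contains both X and ~X.
  branch 2 (add ~(((Z -> Y) <-> X) | Z)):
    ~(((Z -> Y) <-> X) | Z): α-rule — add ~((Z -> Y) <-> X), ~Z.
    (Z | (~X & (W -> X))): β-rule — branch into Z  //  (~X & (W -> X)).
      branch 2.1 (add Z):
        × closes — contains both Z and ~Z.
      branch 2.2 (add (~X & (W -> X))):
        (~X & (W -> X)): α-rule — add ~X, (W -> X).
        (~X <-> ~W): β-rule — branch into ~X, ~W  //  ~~X, ~~W.
          branch 2.2.1 (add ~X, ~W):
            (((Z -> Y) <-> X) | Z): β-rule — branch into ((Z -> Y) <-> X)  //  Z.
              branch 2.2.1.1 (add ((Z -> Y) <-> X)):
                ~((Z -> Y) <-> X): β-rule — branch into (Z -> Y), ~X  //  ~(Z -> Y), X.
                  branch 2.2.1.1.1 (add (Z -> Y), ~X):
                    (W -> X): β-rule — branch into ~W  //  X.
                      branch 2.2.1.1.1.1 (add ~W):
                        ((Z -> Y) <-> X): β-rule — branch into (Z -> Y), X  //  ~(Z -> Y), ~X.
                          branch 2.2.1.1.1.1.1 (add (Z -> Y), X):
                            × closes — contains both X and ~X.
                          branch 2.2.1.1.1.1.2 (add ~(Z -> Y), ~X):
                            ~(Z -> Y): α-rule — add Z, ~Y.
                            × closes — contains both Z and ~Z.
                      branch 2.2.1.1.1.2 (add X):
                        × closes — contains both X and ~X.
                  branch 2.2.1.1.2 (add ~(Z -> Y), X):
                    × closes — contains both X and ~X.
              branch 2.2.1.2 (add Z):
                × closes — contains both Z and ~Z.
          branch 2.2.2 (add ~~X, ~~W):
            × closes — contains both X and ~X.
All 20 branches close.
Every branch closed, so the negation is unsatisfiable and the formula is valid.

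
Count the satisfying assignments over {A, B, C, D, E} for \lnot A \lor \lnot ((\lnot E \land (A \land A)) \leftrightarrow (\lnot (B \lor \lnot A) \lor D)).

24

Initial set: {(\lnot A \lor \lnot ((\lnot E \land (A \land A)) \leftrightarrow (\lnot (B \lor \lnot A) \lor D)))}.
(\lnot A \lor \lnot ((\lnot E \land (A \land A)) \leftrightarrow (\lnot (B \lor \lnot A) \lor D))): β-rule — branch into \lnot A  //  \lnot ((\lnot E \land (A \land A)) \leftrightarrow (\lnot (B \lor \lnot A) \lor D)).
  branch 1 (add \lnot A):
    ○ open, literals {A=false}.
  branch 2 (add \lnot ((\lnot E \land (A \land A)) \leftrightarrow (\lnot (B \lor \lnot A) \lor D))):
    \lnot ((\lnot E \land (A \land A)) \leftrightarrow (\lnot (B \lor \lnot A) \lor D)): β-rule — branch into (\lnot E \land (A \land A)), \lnot (\lnot (B \lor \lnot A) \lor D)  //  \lnot (\lnot E \land (A \land A)), (\lnot (B \lor \lnot A) \lor D).
      branch 2.1 (add (\lnot E \land (A \land A)), \lnot (\lnot (B \lor \lnot A) \lor D)):
        (\lnot E \land (A \land A)): α-rule — add \lnot E, (A \land A).
        \lnot (\lnot (B \lor \lnot A) \lor D): α-rule — add \lnot \lnot (B \lor \lnot A), \lnot D.
        (A \land A): α-rule — add A, A.
        \lnot \lnot (B \lor \lnot A): β-rule — branch into B  //  \lnot A.
          branch 2.1.1 (add B):
            ○ open, literals {A=true, B=true, D=false, E=false}.
          branch 2.1.2 (add \lnot A):
            × closes — contains both A and \lnot A.
      branch 2.2 (add \lnot (\lnot E \land (A \land A)), (\lnot (B \lor \lnot A) \lor D)):
        \lnot (\lnot E \land (A \land A)): β-rule — branch into \lnot \lnot E  //  \lnot (A \land A).
          branch 2.2.1 (add \lnot \lnot E):
            (\lnot (B \lor \lnot A) \lor D): β-rule — branch into \lnot (B \lor \lnot A)  //  D.
              branch 2.2.1.1 (add \lnot (B \lor \lnot A)):
                \lnot (B \lor \lnot A): α-rule — add \lnot B, \lnot \lnot A.
                ○ open, literals {A=true, B=false, E=true}.
              branch 2.2.1.2 (add D):
                ○ open, literals {D=true, E=true}.
          branch 2.2.2 (add \lnot (A \land A)):
            (\lnot (B \lor \lnot A) \lor D): β-rule — branch into \lnot (B \lor \lnot A)  //  D.
              branch 2.2.2.1 (add \lnot (B \lor \lnot A)):
                \lnot (B \lor \lnot A): α-rule — add \lnot B, \lnot \lnot A.
                \lnot (A \land A): β-rule — branch into \lnot A  //  \lnot A.
                  branch 2.2.2.1.1 (add \lnot A):
                    × closes — contains both A and \lnot A.
                  branch 2.2.2.1.2 (add \lnot A):
                    × closes — contains both A and \lnot A.
              branch 2.2.2.2 (add D):
                \lnot (A \land A): β-rule — branch into \lnot A  //  \lnot A.
                  branch 2.2.2.2.1 (add \lnot A):
                    ○ open, literals {A=false, D=true}.
                  branch 2.2.2.2.2 (add \lnot A):
                    ○ open, literals {A=false, D=true}.
3 branches closed, 6 open.
Each open branch fixes some atoms; the unmentioned ones are free. Counting distinct full assignments: branch {A=false} (B, C, D, E) contributes 16 new; branch {A=true, B=true, D=false, E=false} (C) contributes 2 new; branch {A=true, B=false, E=true} (C, D) contributes 4 new; branch {D=true, E=true} (A, B, C) contributes 2 new; branch {A=false, D=true} (B, C, E) contributes 0 new; branch {A=false, D=true} (B, C, E) contributes 0 new. Total: 24.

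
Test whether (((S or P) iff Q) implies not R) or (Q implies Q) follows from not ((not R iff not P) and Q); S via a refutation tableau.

Yes

Initial set: {not ((not R iff not P) and Q); S; not ((((S or P) iff Q) implies not R) or (Q implies Q))}.
not ((((S or P) iff Q) implies not R) or (Q implies Q)): α-rule — add not (((S or P) iff Q) implies not R), not (Q implies Q).
not (((S or P) iff Q) implies not R): α-rule — add ((S or P) iff Q), not not R.
not (Q implies Q): α-rule — add Q, not Q.
× closes — contains both Q and not Q.
All 1 branch closes.
Every branch closed, so the premises entail the conclusion.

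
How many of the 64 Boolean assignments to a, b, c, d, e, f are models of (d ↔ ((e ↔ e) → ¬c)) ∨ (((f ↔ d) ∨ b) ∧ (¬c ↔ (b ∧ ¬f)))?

Initial set: {((d ↔ ((e ↔ e) → ¬c)) ∨ (((f ↔ d) ∨ b) ∧ (¬c ↔ (b ∧ ¬f))))}.
((d ↔ ((e ↔ e) → ¬c)) ∨ (((f ↔ d) ∨ b) ∧ (¬c ↔ (b ∧ ¬f)))): β-rule — branch into (d ↔ ((e ↔ e) → ¬c))  //  (((f ↔ d) ∨ b) ∧ (¬c ↔ (b ∧ ¬f))).
  branch 1 (add (d ↔ ((e ↔ e) → ¬c))):
    (d ↔ ((e ↔ e) → ¬c)): β-rule — branch into d, ((e ↔ e) → ¬c)  //  ¬d, ¬((e ↔ e) → ¬c).
      branch 1.1 (add d, ((e ↔ e) → ¬c)):
        ((e ↔ e) → ¬c): β-rule — branch into ¬(e ↔ e)  //  ¬c.
          branch 1.1.1 (add ¬(e ↔ e)):
            ¬(e ↔ e): β-rule — branch into e, ¬e  //  ¬e, e.
              branch 1.1.1.1 (add e, ¬e):
                × closes — contains both e and ¬e.
              branch 1.1.1.2 (add ¬e, e):
                × closes — contains both e and ¬e.
          branch 1.1.2 (add ¬c):
            ○ open, literals {c=0, d=1}.
      branch 1.2 (add ¬d, ¬((e ↔ e) → ¬c)):
        ¬((e ↔ e) → ¬c): α-rule — add (e ↔ e), ¬¬c.
        (e ↔ e): β-rule — branch into e, e  //  ¬e, ¬e.
          branch 1.2.1 (add e, e):
            ○ open, literals {c=1, d=0, e=1}.
          branch 1.2.2 (add ¬e, ¬e):
            ○ open, literals {c=1, d=0, e=0}.
  branch 2 (add (((f ↔ d) ∨ b) ∧ (¬c ↔ (b ∧ ¬f)))):
    (((f ↔ d) ∨ b) ∧ (¬c ↔ (b ∧ ¬f))): α-rule — add ((f ↔ d) ∨ b), (¬c ↔ (b ∧ ¬f)).
    ((f ↔ d) ∨ b): β-rule — branch into (f ↔ d)  //  b.
      branch 2.1 (add (f ↔ d)):
        (¬c ↔ (b ∧ ¬f)): β-rule — branch into ¬c, (b ∧ ¬f)  //  ¬¬c, ¬(b ∧ ¬f).
          branch 2.1.1 (add ¬c, (b ∧ ¬f)):
            (b ∧ ¬f): α-rule — add b, ¬f.
            (f ↔ d): β-rule — branch into f, d  //  ¬f, ¬d.
              branch 2.1.1.1 (add f, d):
                × closes — contains both f and ¬f.
              branch 2.1.1.2 (add ¬f, ¬d):
                ○ open, literals {b=1, c=0, d=0, f=0}.
          branch 2.1.2 (add ¬¬c, ¬(b ∧ ¬f)):
            (f ↔ d): β-rule — branch into f, d  //  ¬f, ¬d.
              branch 2.1.2.1 (add f, d):
                ¬(b ∧ ¬f): β-rule — branch into ¬b  //  ¬¬f.
                  branch 2.1.2.1.1 (add ¬b):
                    ○ open, literals {b=0, c=1, d=1, f=1}.
                  branch 2.1.2.1.2 (add ¬¬f):
                    ○ open, literals {c=1, d=1, f=1}.
              branch 2.1.2.2 (add ¬f, ¬d):
                ¬(b ∧ ¬f): β-rule — branch into ¬b  //  ¬¬f.
                  branch 2.1.2.2.1 (add ¬b):
                    ○ open, literals {b=0, c=1, d=0, f=0}.
                  branch 2.1.2.2.2 (add ¬¬f):
                    × closes — contains both f and ¬f.
      branch 2.2 (add b):
        (¬c ↔ (b ∧ ¬f)): β-rule — branch into ¬c, (b ∧ ¬f)  //  ¬¬c, ¬(b ∧ ¬f).
          branch 2.2.1 (add ¬c, (b ∧ ¬f)):
            (b ∧ ¬f): α-rule — add b, ¬f.
            ○ open, literals {b=1, c=0, f=0}.
          branch 2.2.2 (add ¬¬c, ¬(b ∧ ¬f)):
            ¬(b ∧ ¬f): β-rule — branch into ¬b  //  ¬¬f.
              branch 2.2.2.1 (add ¬b):
                × closes — contains both b and ¬b.
              branch 2.2.2.2 (add ¬¬f):
                ○ open, literals {b=1, c=1, f=1}.
5 branches closed, 9 open.
Each open branch fixes some atoms; the unmentioned ones are free. Counting distinct full assignments: branch {c=0, d=1} (a, b, e, f) contributes 16 new; branch {c=1, d=0, e=1} (a, b, f) contributes 8 new; branch {c=1, d=0, e=0} (a, b, f) contributes 8 new; branch {b=1, c=0, d=0, f=0} (a, e) contributes 4 new; branch {b=0, c=1, d=1, f=1} (a, e) contributes 4 new; branch {c=1, d=1, f=1} (a, b, e) contributes 4 new; branch {b=0, c=1, d=0, f=0} (a, e) contributes 0 new; branch {b=1, c=0, f=0} (a, d, e) contributes 0 new; branch {b=1, c=1, f=1} (a, d, e) contributes 0 new. Total: 44.

44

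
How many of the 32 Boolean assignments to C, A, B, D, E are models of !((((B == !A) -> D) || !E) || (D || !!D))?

Initial set: {!((((B == !A) -> D) || !E) || (D || !!D))}.
!((((B == !A) -> D) || !E) || (D || !!D)): α-rule — add !(((B == !A) -> D) || !E), !(D || !!D).
!(((B == !A) -> D) || !E): α-rule — add !((B == !A) -> D), !!E.
!(D || !!D): α-rule — add !D, !!!D.
!((B == !A) -> D): α-rule — add (B == !A), !D.
!!!D: drop double negation, giving !D.
(B == !A): β-rule — branch into B, !A  //  !B, !!A.
  branch 1 (add B, !A):
    ○ open, literals {A=false, B=true, D=false, E=true}.
  branch 2 (add !B, !!A):
    ○ open, literals {A=true, B=false, D=false, E=true}.
0 branches closed, 2 open.
Each open branch fixes some atoms; the unmentioned ones are free. Counting distinct full assignments: branch {A=false, B=true, D=false, E=true} (C) contributes 2 new; branch {A=true, B=false, D=false, E=true} (C) contributes 2 new. Total: 4.

4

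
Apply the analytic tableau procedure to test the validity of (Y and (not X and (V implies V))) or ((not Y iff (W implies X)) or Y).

Assume the negation and expand:
Initial set: {not ((Y and (not X and (V implies V))) or ((not Y iff (W implies X)) or Y))}.
not ((Y and (not X and (V implies V))) or ((not Y iff (W implies X)) or Y)): α-rule — add not (Y and (not X and (V implies V))), not ((not Y iff (W implies X)) or Y).
not ((not Y iff (W implies X)) or Y): α-rule — add not (not Y iff (W implies X)), not Y.
not (Y and (not X and (V implies V))): β-rule — branch into not Y  //  not (not X and (V implies V)).
  branch 1 (add not Y):
    not (not Y iff (W implies X)): β-rule — branch into not Y, not (W implies X)  //  not not Y, (W implies X).
      branch 1.1 (add not Y, not (W implies X)):
        not (W implies X): α-rule — add W, not X.
        ○ open, literals {W=T, X=F, Y=F}.
      branch 1.2 (add not not Y, (W implies X)):
        × closes — contains both Y and not Y.
  branch 2 (add not (not X and (V implies V))):
    not (not Y iff (W implies X)): β-rule — branch into not Y, not (W implies X)  //  not not Y, (W implies X).
      branch 2.1 (add not Y, not (W implies X)):
        not (W implies X): α-rule — add W, not X.
        not (not X and (V implies V)): β-rule — branch into not not X  //  not (V implies V).
          branch 2.1.1 (add not not X):
            × closes — contains both X and not X.
          branch 2.1.2 (add not (V implies V)):
            not (V implies V): α-rule — add V, not V.
            × closes — contains both V and not V.
      branch 2.2 (add not not Y, (W implies X)):
        × closes — contains both Y and not Y.
4 branches closed, 1 open.
An open branch gives a countermodel: W=T, X=F, Y=F (unmentioned atoms arbitrary); under it the original formula is false.

Not valid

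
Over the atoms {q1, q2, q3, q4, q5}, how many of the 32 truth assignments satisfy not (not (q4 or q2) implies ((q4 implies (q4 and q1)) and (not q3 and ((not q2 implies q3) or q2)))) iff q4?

8

Initial set: {(not (not (q4 or q2) implies ((q4 implies (q4 and q1)) and (not q3 and ((not q2 implies q3) or q2)))) iff q4)}.
(not (not (q4 or q2) implies ((q4 implies (q4 and q1)) and (not q3 and ((not q2 implies q3) or q2)))) iff q4): β-rule — branch into not (not (q4 or q2) implies ((q4 implies (q4 and q1)) and (not q3 and ((not q2 implies q3) or q2)))), q4  //  not not (not (q4 or q2) implies ((q4 implies (q4 and q1)) and (not q3 and ((not q2 implies q3) or q2)))), not q4.
  branch 1 (add not (not (q4 or q2) implies ((q4 implies (q4 and q1)) and (not q3 and ((not q2 implies q3) or q2)))), q4):
    not (not (q4 or q2) implies ((q4 implies (q4 and q1)) and (not q3 and ((not q2 implies q3) or q2)))): α-rule — add not (q4 or q2), not ((q4 implies (q4 and q1)) and (not q3 and ((not q2 implies q3) or q2))).
    not (q4 or q2): α-rule — add not q4, not q2.
    × closes — contains both q4 and not q4.
  branch 2 (add not not (not (q4 or q2) implies ((q4 implies (q4 and q1)) and (not q3 and ((not q2 implies q3) or q2)))), not q4):
    not not (not (q4 or q2) implies ((q4 implies (q4 and q1)) and (not q3 and ((not q2 implies q3) or q2)))): β-rule — branch into not not (q4 or q2)  //  ((q4 implies (q4 and q1)) and (not q3 and ((not q2 implies q3) or q2))).
      branch 2.1 (add not not (q4 or q2)):
        not not (q4 or q2): β-rule — branch into q4  //  q2.
          branch 2.1.1 (add q4):
            × closes — contains both q4 and not q4.
          branch 2.1.2 (add q2):
            ○ open, literals {q2=true, q4=false}.
      branch 2.2 (add ((q4 implies (q4 and q1)) and (not q3 and ((not q2 implies q3) or q2)))):
        ((q4 implies (q4 and q1)) and (not q3 and ((not q2 implies q3) or q2))): α-rule — add (q4 implies (q4 and q1)), (not q3 and ((not q2 implies q3) or q2)).
        (not q3 and ((not q2 implies q3) or q2)): α-rule — add not q3, ((not q2 implies q3) or q2).
        (q4 implies (q4 and q1)): β-rule — branch into not q4  //  (q4 and q1).
          branch 2.2.1 (add not q4):
            ((not q2 implies q3) or q2): β-rule — branch into (not q2 implies q3)  //  q2.
              branch 2.2.1.1 (add (not q2 implies q3)):
                (not q2 implies q3): β-rule — branch into not not q2  //  q3.
                  branch 2.2.1.1.1 (add not not q2):
                    ○ open, literals {q2=true, q3=false, q4=false}.
                  branch 2.2.1.1.2 (add q3):
                    × closes — contains both q3 and not q3.
              branch 2.2.1.2 (add q2):
                ○ open, literals {q2=true, q3=false, q4=false}.
          branch 2.2.2 (add (q4 and q1)):
            (q4 and q1): α-rule — add q4, q1.
            × closes — contains both q4 and not q4.
4 branches closed, 3 open.
Each open branch fixes some atoms; the unmentioned ones are free. Counting distinct full assignments: branch {q2=true, q4=false} (q1, q3, q5) contributes 8 new; branch {q2=true, q3=false, q4=false} (q1, q5) contributes 0 new; branch {q2=true, q3=false, q4=false} (q1, q5) contributes 0 new. Total: 8.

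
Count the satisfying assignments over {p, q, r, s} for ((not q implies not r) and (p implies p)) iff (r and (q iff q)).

4

Initial set: {T (((not q implies not r) and (p implies p)) iff (r and (q iff q)))}.
T (((not q implies not r) and (p implies p)) iff (r and (q iff q))): β-rule — branch into T ((not q implies not r) and (p implies p)), T (r and (q iff q))  //  F ((not q implies not r) and (p implies p)), F (r and (q iff q)).
  branch 1 (add T ((not q implies not r) and (p implies p)), T (r and (q iff q))):
    T ((not q implies not r) and (p implies p)): α-rule — add T (not q implies not r), T (p implies p).
    T (r and (q iff q)): α-rule — add T r, T (q iff q).
    T (not q implies not r): β-rule — branch into F not q  //  T not r.
      branch 1.1 (add F not q):
        T (p implies p): β-rule — branch into F p  //  T p.
          branch 1.1.1 (add F p):
            T (q iff q): β-rule — branch into T q, T q  //  F q, F q.
              branch 1.1.1.1 (add T q, T q):
                ○ open, literals {p=0, q=1, r=1}.
              branch 1.1.1.2 (add F q, F q):
                × closes — contains both q and not q.
          branch 1.1.2 (add T p):
            T (q iff q): β-rule — branch into T q, T q  //  F q, F q.
              branch 1.1.2.1 (add T q, T q):
                ○ open, literals {p=1, q=1, r=1}.
              branch 1.1.2.2 (add F q, F q):
                × closes — contains both q and not q.
      branch 1.2 (add T not r):
        × closes — contains both r and not r.
  branch 2 (add F ((not q implies not r) and (p implies p)), F (r and (q iff q))):
    F ((not q implies not r) and (p implies p)): β-rule — branch into F (not q implies not r)  //  F (p implies p).
      branch 2.1 (add F (not q implies not r)):
        F (not q implies not r): α-rule — add T not q, F not r.
        F (r and (q iff q)): β-rule — branch into F r  //  F (q iff q).
          branch 2.1.1 (add F r):
            × closes — contains both r and not r.
          branch 2.1.2 (add F (q iff q)):
            F (q iff q): β-rule — branch into T q, F q  //  F q, T q.
              branch 2.1.2.1 (add T q, F q):
                × closes — contains both q and not q.
              branch 2.1.2.2 (add F q, T q):
                × closes — contains both q and not q.
      branch 2.2 (add F (p implies p)):
        F (p implies p): α-rule — add T p, F p.
        × closes — contains both p and not p.
7 branches closed, 2 open.
Each open branch fixes some atoms; the unmentioned ones are free. Counting distinct full assignments: branch {p=0, q=1, r=1} (s) contributes 2 new; branch {p=1, q=1, r=1} (s) contributes 2 new. Total: 4.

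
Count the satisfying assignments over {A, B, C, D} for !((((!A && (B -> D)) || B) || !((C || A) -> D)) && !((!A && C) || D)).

10

Initial set: {!((((!A && (B -> D)) || B) || !((C || A) -> D)) && !((!A && C) || D))}.
!((((!A && (B -> D)) || B) || !((C || A) -> D)) && !((!A && C) || D)): β-rule — branch into !(((!A && (B -> D)) || B) || !((C || A) -> D))  //  !!((!A && C) || D).
  branch 1 (add !(((!A && (B -> D)) || B) || !((C || A) -> D))):
    !(((!A && (B -> D)) || B) || !((C || A) -> D)): α-rule — add !((!A && (B -> D)) || B), !!((C || A) -> D).
    !((!A && (B -> D)) || B): α-rule — add !(!A && (B -> D)), !B.
    !!((C || A) -> D): β-rule — branch into !(C || A)  //  D.
      branch 1.1 (add !(C || A)):
        !(C || A): α-rule — add !C, !A.
        !(!A && (B -> D)): β-rule — branch into !!A  //  !(B -> D).
          branch 1.1.1 (add !!A):
            × closes — contains both A and !A.
          branch 1.1.2 (add !(B -> D)):
            !(B -> D): α-rule — add B, !D.
            × closes — contains both B and !B.
      branch 1.2 (add D):
        !(!A && (B -> D)): β-rule — branch into !!A  //  !(B -> D).
          branch 1.2.1 (add !!A):
            ○ open, literals {A=T, B=F, D=T}.
          branch 1.2.2 (add !(B -> D)):
            !(B -> D): α-rule — add B, !D.
            × closes — contains both B and !B.
  branch 2 (add !!((!A && C) || D)):
    !!((!A && C) || D): β-rule — branch into (!A && C)  //  D.
      branch 2.1 (add (!A && C)):
        (!A && C): α-rule — add !A, C.
        ○ open, literals {A=F, C=T}.
      branch 2.2 (add D):
        ○ open, literals {D=T}.
3 branches closed, 3 open.
Each open branch fixes some atoms; the unmentioned ones are free. Counting distinct full assignments: branch {A=T, B=F, D=T} (C) contributes 2 new; branch {A=F, C=T} (B, D) contributes 4 new; branch {D=T} (A, B, C) contributes 4 new. Total: 10.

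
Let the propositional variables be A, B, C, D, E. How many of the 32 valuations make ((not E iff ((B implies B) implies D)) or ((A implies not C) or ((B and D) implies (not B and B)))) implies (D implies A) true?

Initial set: {T (((not E iff ((B implies B) implies D)) or ((A implies not C) or ((B and D) implies (not B and B)))) implies (D implies A))}.
T (((not E iff ((B implies B) implies D)) or ((A implies not C) or ((B and D) implies (not B and B)))) implies (D implies A)): β-rule — branch into F ((not E iff ((B implies B) implies D)) or ((A implies not C) or ((B and D) implies (not B and B))))  //  T (D implies A).
  branch 1 (add F ((not E iff ((B implies B) implies D)) or ((A implies not C) or ((B and D) implies (not B and B))))):
    F ((not E iff ((B implies B) implies D)) or ((A implies not C) or ((B and D) implies (not B and B)))): α-rule — add F (not E iff ((B implies B) implies D)), F ((A implies not C) or ((B and D) implies (not B and B))).
    F ((A implies not C) or ((B and D) implies (not B and B))): α-rule — add F (A implies not C), F ((B and D) implies (not B and B)).
    F (A implies not C): α-rule — add T A, F not C.
    F ((B and D) implies (not B and B)): α-rule — add T (B and D), F (not B and B).
    T (B and D): α-rule — add T B, T D.
    F (not E iff ((B implies B) implies D)): β-rule — branch into T not E, F ((B implies B) implies D)  //  F not E, T ((B implies B) implies D).
      branch 1.1 (add T not E, F ((B implies B) implies D)):
        F ((B implies B) implies D): α-rule — add T (B implies B), F D.
        × closes — contains both D and not D.
      branch 1.2 (add F not E, T ((B implies B) implies D)):
        F (not B and B): β-rule — branch into F not B  //  F B.
          branch 1.2.1 (add F not B):
            T ((B implies B) implies D): β-rule — branch into F (B implies B)  //  T D.
              branch 1.2.1.1 (add F (B implies B)):
                F (B implies B): α-rule — add T B, F B.
                × closes — contains both B and not B.
              branch 1.2.1.2 (add T D):
                ○ open, literals {A=T, B=T, C=T, D=T, E=T}.
          branch 1.2.2 (add F B):
            × closes — contains both B and not B.
  branch 2 (add T (D implies A)):
    T (D implies A): β-rule — branch into F D  //  T A.
      branch 2.1 (add F D):
        ○ open, literals {D=F}.
      branch 2.2 (add T A):
        ○ open, literals {A=T}.
3 branches closed, 3 open.
Each open branch fixes some atoms; the unmentioned ones are free. Counting distinct full assignments: branch {A=T, B=T, C=T, D=T, E=T} (none free) contributes 1 new; branch {D=F} (A, B, C, E) contributes 16 new; branch {A=T} (B, C, D, E) contributes 7 new. Total: 24.

24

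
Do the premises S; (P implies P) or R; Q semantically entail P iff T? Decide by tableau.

Initial set: {S; ((P implies P) or R); Q; not (P iff T)}.
((P implies P) or R): β-rule — branch into (P implies P)  //  R.
  branch 1 (add (P implies P)):
    not (P iff T): β-rule — branch into P, not T  //  not P, T.
      branch 1.1 (add P, not T):
        (P implies P): β-rule — branch into not P  //  P.
          branch 1.1.1 (add not P):
            × closes — contains both P and not P.
          branch 1.1.2 (add P):
            ○ open, literals {P=T, Q=T, S=T, T=F}.
      branch 1.2 (add not P, T):
        (P implies P): β-rule — branch into not P  //  P.
          branch 1.2.1 (add not P):
            ○ open, literals {P=F, Q=T, S=T, T=T}.
          branch 1.2.2 (add P):
            × closes — contains both P and not P.
  branch 2 (add R):
    not (P iff T): β-rule — branch into P, not T  //  not P, T.
      branch 2.1 (add P, not T):
        ○ open, literals {P=T, Q=T, R=T, S=T, T=F}.
      branch 2.2 (add not P, T):
        ○ open, literals {P=F, Q=T, R=T, S=T, T=T}.
2 branches closed, 4 open.
An open branch gives a countermodel: P=T, Q=T, S=T, T=F (unmentioned atoms arbitrary); the premises hold there but the conclusion fails.

No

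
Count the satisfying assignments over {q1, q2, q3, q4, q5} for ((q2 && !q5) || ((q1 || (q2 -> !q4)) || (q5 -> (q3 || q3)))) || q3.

31

Initial set: {(((q2 && !q5) || ((q1 || (q2 -> !q4)) || (q5 -> (q3 || q3)))) || q3)}.
(((q2 && !q5) || ((q1 || (q2 -> !q4)) || (q5 -> (q3 || q3)))) || q3): β-rule — branch into ((q2 && !q5) || ((q1 || (q2 -> !q4)) || (q5 -> (q3 || q3))))  //  q3.
  branch 1 (add ((q2 && !q5) || ((q1 || (q2 -> !q4)) || (q5 -> (q3 || q3))))):
    ((q2 && !q5) || ((q1 || (q2 -> !q4)) || (q5 -> (q3 || q3)))): β-rule — branch into (q2 && !q5)  //  ((q1 || (q2 -> !q4)) || (q5 -> (q3 || q3))).
      branch 1.1 (add (q2 && !q5)):
        (q2 && !q5): α-rule — add q2, !q5.
        ○ open, literals {q2=true, q5=false}.
      branch 1.2 (add ((q1 || (q2 -> !q4)) || (q5 -> (q3 || q3)))):
        ((q1 || (q2 -> !q4)) || (q5 -> (q3 || q3))): β-rule — branch into (q1 || (q2 -> !q4))  //  (q5 -> (q3 || q3)).
          branch 1.2.1 (add (q1 || (q2 -> !q4))):
            (q1 || (q2 -> !q4)): β-rule — branch into q1  //  (q2 -> !q4).
              branch 1.2.1.1 (add q1):
                ○ open, literals {q1=true}.
              branch 1.2.1.2 (add (q2 -> !q4)):
                (q2 -> !q4): β-rule — branch into !q2  //  !q4.
                  branch 1.2.1.2.1 (add !q2):
                    ○ open, literals {q2=false}.
                  branch 1.2.1.2.2 (add !q4):
                    ○ open, literals {q4=false}.
          branch 1.2.2 (add (q5 -> (q3 || q3))):
            (q5 -> (q3 || q3)): β-rule — branch into !q5  //  (q3 || q3).
              branch 1.2.2.1 (add !q5):
                ○ open, literals {q5=false}.
              branch 1.2.2.2 (add (q3 || q3)):
                (q3 || q3): β-rule — branch into q3  //  q3.
                  branch 1.2.2.2.1 (add q3):
                    ○ open, literals {q3=true}.
                  branch 1.2.2.2.2 (add q3):
                    ○ open, literals {q3=true}.
  branch 2 (add q3):
    ○ open, literals {q3=true}.
0 branches closed, 8 open.
Each open branch fixes some atoms; the unmentioned ones are free. Counting distinct full assignments: branch {q2=true, q5=false} (q1, q3, q4) contributes 8 new; branch {q1=true} (q2, q3, q4, q5) contributes 12 new; branch {q2=false} (q1, q3, q4, q5) contributes 8 new; branch {q4=false} (q1, q2, q3, q5) contributes 2 new; branch {q5=false} (q1, q2, q3, q4) contributes 0 new; branch {q3=true} (q1, q2, q4, q5) contributes 1 new; branch {q3=true} (q1, q2, q4, q5) contributes 0 new; branch {q3=true} (q1, q2, q4, q5) contributes 0 new. Total: 31.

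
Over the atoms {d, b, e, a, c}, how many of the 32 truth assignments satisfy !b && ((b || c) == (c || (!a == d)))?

12

Initial set: {(!b && ((b || c) == (c || (!a == d))))}.
(!b && ((b || c) == (c || (!a == d)))): α-rule — add !b, ((b || c) == (c || (!a == d))).
((b || c) == (c || (!a == d))): β-rule — branch into (b || c), (c || (!a == d))  //  !(b || c), !(c || (!a == d)).
  branch 1 (add (b || c), (c || (!a == d))):
    (b || c): β-rule — branch into b  //  c.
      branch 1.1 (add b):
        × closes — contains both b and !b.
      branch 1.2 (add c):
        (c || (!a == d)): β-rule — branch into c  //  (!a == d).
          branch 1.2.1 (add c):
            ○ open, literals {b=false, c=true}.
          branch 1.2.2 (add (!a == d)):
            (!a == d): β-rule — branch into !a, d  //  !!a, !d.
              branch 1.2.2.1 (add !a, d):
                ○ open, literals {a=false, b=false, c=true, d=true}.
              branch 1.2.2.2 (add !!a, !d):
                ○ open, literals {a=true, b=false, c=true, d=false}.
  branch 2 (add !(b || c), !(c || (!a == d))):
    !(b || c): α-rule — add !b, !c.
    !(c || (!a == d)): α-rule — add !c, !(!a == d).
    !(!a == d): β-rule — branch into !a, !d  //  !!a, d.
      branch 2.1 (add !a, !d):
        ○ open, literals {a=false, b=false, c=false, d=false}.
      branch 2.2 (add !!a, d):
        ○ open, literals {a=true, b=false, c=false, d=true}.
1 branch closed, 5 open.
Each open branch fixes some atoms; the unmentioned ones are free. Counting distinct full assignments: branch {b=false, c=true} (d, e, a) contributes 8 new; branch {a=false, b=false, c=true, d=true} (e) contributes 0 new; branch {a=true, b=false, c=true, d=false} (e) contributes 0 new; branch {a=false, b=false, c=false, d=false} (e) contributes 2 new; branch {a=true, b=false, c=false, d=true} (e) contributes 2 new. Total: 12.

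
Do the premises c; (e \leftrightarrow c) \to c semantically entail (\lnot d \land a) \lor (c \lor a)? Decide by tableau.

Initial set: {c; ((e \leftrightarrow c) \to c); \lnot ((\lnot d \land a) \lor (c \lor a))}.
\lnot ((\lnot d \land a) \lor (c \lor a)): α-rule — add \lnot (\lnot d \land a), \lnot (c \lor a).
\lnot (c \lor a): α-rule — add \lnot c, \lnot a.
× closes — contains both c and \lnot c.
All 1 branch closes.
Every branch closed, so the premises entail the conclusion.

Yes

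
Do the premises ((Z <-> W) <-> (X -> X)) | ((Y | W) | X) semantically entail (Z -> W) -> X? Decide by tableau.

Initial set: {(((Z <-> W) <-> (X -> X)) | ((Y | W) | X)); ~((Z -> W) -> X)}.
~((Z -> W) -> X): α-rule — add (Z -> W), ~X.
(((Z <-> W) <-> (X -> X)) | ((Y | W) | X)): β-rule — branch into ((Z <-> W) <-> (X -> X))  //  ((Y | W) | X).
  branch 1 (add ((Z <-> W) <-> (X -> X))):
    (Z -> W): β-rule — branch into ~Z  //  W.
      branch 1.1 (add ~Z):
        ((Z <-> W) <-> (X -> X)): β-rule — branch into (Z <-> W), (X -> X)  //  ~(Z <-> W), ~(X -> X).
          branch 1.1.1 (add (Z <-> W), (X -> X)):
            (Z <-> W): β-rule — branch into Z, W  //  ~Z, ~W.
              branch 1.1.1.1 (add Z, W):
                × closes — contains both Z and ~Z.
              branch 1.1.1.2 (add ~Z, ~W):
                (X -> X): β-rule — branch into ~X  //  X.
                  branch 1.1.1.2.1 (add ~X):
                    ○ open, literals {W=0, X=0, Z=0}.
                  branch 1.1.1.2.2 (add X):
                    × closes — contains both X and ~X.
          branch 1.1.2 (add ~(Z <-> W), ~(X -> X)):
            ~(X -> X): α-rule — add X, ~X.
            × closes — contains both X and ~X.
      branch 1.2 (add W):
        ((Z <-> W) <-> (X -> X)): β-rule — branch into (Z <-> W), (X -> X)  //  ~(Z <-> W), ~(X -> X).
          branch 1.2.1 (add (Z <-> W), (X -> X)):
            (Z <-> W): β-rule — branch into Z, W  //  ~Z, ~W.
              branch 1.2.1.1 (add Z, W):
                (X -> X): β-rule — branch into ~X  //  X.
                  branch 1.2.1.1.1 (add ~X):
                    ○ open, literals {W=1, X=0, Z=1}.
                  branch 1.2.1.1.2 (add X):
                    × closes — contains both X and ~X.
              branch 1.2.1.2 (add ~Z, ~W):
                × closes — contains both W and ~W.
          branch 1.2.2 (add ~(Z <-> W), ~(X -> X)):
            ~(X -> X): α-rule — add X, ~X.
            × closes — contains both X and ~X.
  branch 2 (add ((Y | W) | X)):
    (Z -> W): β-rule — branch into ~Z  //  W.
      branch 2.1 (add ~Z):
        ((Y | W) | X): β-rule — branch into (Y | W)  //  X.
          branch 2.1.1 (add (Y | W)):
            (Y | W): β-rule — branch into Y  //  W.
              branch 2.1.1.1 (add Y):
                ○ open, literals {X=0, Y=1, Z=0}.
              branch 2.1.1.2 (add W):
                ○ open, literals {W=1, X=0, Z=0}.
          branch 2.1.2 (add X):
            × closes — contains both X and ~X.
      branch 2.2 (add W):
        ((Y | W) | X): β-rule — branch into (Y | W)  //  X.
          branch 2.2.1 (add (Y | W)):
            (Y | W): β-rule — branch into Y  //  W.
              branch 2.2.1.1 (add Y):
                ○ open, literals {W=1, X=0, Y=1}.
              branch 2.2.1.2 (add W):
                ○ open, literals {W=1, X=0}.
          branch 2.2.2 (add X):
            × closes — contains both X and ~X.
8 branches closed, 6 open.
An open branch gives a countermodel: W=0, X=0, Z=0 (unmentioned atoms arbitrary); the premises hold there but the conclusion fails.

No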